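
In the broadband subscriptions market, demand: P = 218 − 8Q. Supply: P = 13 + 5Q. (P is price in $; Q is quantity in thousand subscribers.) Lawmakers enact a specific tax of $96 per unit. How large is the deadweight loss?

$354.46 thousand

Competitive equilibrium: 218 − 8Q = 13 + 5Q → Q* = 15.7692, P* = 91.8462.
With the tax, the buyer price exceeds the seller price by 96: (218 − 8Q) − (13 + 5Q) = 96 → Q' = 8.3846.
ΔQ = 15.7692 − 8.3846 = 7.3846; the wedge equals the tax, 96.
The triangle = ½ × 7.3846 × 96 = $354.46 thousand.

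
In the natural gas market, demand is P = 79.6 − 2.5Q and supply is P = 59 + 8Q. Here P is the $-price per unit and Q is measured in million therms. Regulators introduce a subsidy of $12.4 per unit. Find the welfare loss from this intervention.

Competitive equilibrium: 79.6 − 2.5Q = 59 + 8Q → Q* = 1.9619, P* = 74.6952.
The subsidy lowers effective supply by 12.4: P = 46.6 + 8Q.
New quantity: 79.6 − 2.5Q = 46.6 + 8Q → Q' = 3.1429.
Overproduction ΔQ = 3.1429 − 1.9619 = 1.181; wedge = subsidy = 12.4.
Welfare loss = ½ × 1.181 × 12.4 = $7.32 million.

$7.32 million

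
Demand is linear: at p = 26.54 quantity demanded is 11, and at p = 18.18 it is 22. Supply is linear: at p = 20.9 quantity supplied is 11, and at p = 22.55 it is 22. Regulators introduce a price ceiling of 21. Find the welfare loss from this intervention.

Demand slope = (18.18 − 26.54)/(22 − 11) = −0.76, so p = 34.9 − 0.76q.
Supply slope = (22.55 − 20.9)/(22 − 11) = 0.15, so p = 19.25 + 0.15q.
Competitive equilibrium: 34.9 − 0.76q = 19.25 + 0.15q → q* = 17.1978, p* = 21.8297.
At the ceiling p = 21, quantity supplied = (21 − 19.25)/0.15 = 11.6667.
Willingness to pay at q' = 11.6667: 34.9 − 0.76·11.6667 = 26.0333.
Δq = 17.1978 − 11.6667 = 5.5311; wedge = 26.0333 − 21 = 5.0333.
DWL = ½ × 5.5311 × 5.0333 = 13.92.

13.92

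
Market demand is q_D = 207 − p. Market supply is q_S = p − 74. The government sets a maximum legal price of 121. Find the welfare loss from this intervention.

In inverse form: demand p = 207 − q, supply p = 74 + q.
Competitive equilibrium: 207 − q = 74 + q → q* = 66.5, p* = 140.5.
At the ceiling p = 121, quantity supplied = (121 − 74)/1 = 47.
Willingness to pay at q' = 47: 207 − 1·47 = 160.
Δq = 66.5 − 47 = 19.5; wedge = 160 − 121 = 39.
The triangle = ½ × 19.5 × 39 = 380.25.

380.25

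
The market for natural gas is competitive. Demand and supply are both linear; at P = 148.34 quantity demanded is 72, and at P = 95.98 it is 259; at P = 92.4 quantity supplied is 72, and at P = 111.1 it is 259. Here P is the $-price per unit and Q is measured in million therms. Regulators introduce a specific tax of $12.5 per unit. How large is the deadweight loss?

Demand slope = (95.98 − 148.34)/(259 − 72) = −0.28, so P = 168.5 − 0.28Q.
Supply slope = (111.1 − 92.4)/(259 − 72) = 0.1, so P = 85.2 + 0.1Q.
Competitive equilibrium: 168.5 − 0.28Q = 85.2 + 0.1Q → Q* = 219.2105, P* = 107.1211.
With the tax, the buyer price exceeds the seller price by 12.5: (168.5 − 0.28Q) − (85.2 + 0.1Q) = 12.5 → Q' = 186.3158.
ΔQ = 219.2105 − 186.3158 = 32.8947; the wedge equals the tax, 12.5.
The triangle = ½ × 32.8947 × 12.5 = $205.59 million.

$205.59 million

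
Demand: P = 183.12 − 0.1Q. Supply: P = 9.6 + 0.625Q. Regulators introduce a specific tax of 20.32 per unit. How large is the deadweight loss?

Competitive equilibrium: 183.12 − 0.1Q = 9.6 + 0.625Q → Q* = 239.3379, P* = 159.1862.
With the tax, the buyer price exceeds the seller price by 20.32: (183.12 − 0.1Q) − (9.6 + 0.625Q) = 20.32 → Q' = 211.3103.
ΔQ = 239.3379 − 211.3103 = 28.0276; the wedge equals the tax, 20.32.
DWL = ½ × 28.0276 × 20.32 = 284.76.

284.76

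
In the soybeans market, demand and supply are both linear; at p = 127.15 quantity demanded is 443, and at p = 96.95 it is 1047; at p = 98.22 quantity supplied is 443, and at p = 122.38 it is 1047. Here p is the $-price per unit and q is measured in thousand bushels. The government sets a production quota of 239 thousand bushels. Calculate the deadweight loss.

$12424.13 thousand

Demand slope = (96.95 − 127.15)/(1047 − 443) = −0.05, so p = 149.3 − 0.05q.
Supply slope = (122.38 − 98.22)/(1047 − 443) = 0.04, so p = 80.5 + 0.04q.
Competitive equilibrium: 149.3 − 0.05q = 80.5 + 0.04q → q* = 764.4444, p* = 111.0778.
At q = 239: demand price = 149.3 − 0.05·239 = 137.35; supply price = 80.5 + 0.04·239 = 90.06.
Δq = 764.4444 − 239 = 525.4444; wedge = 137.35 − 90.06 = 47.29.
DWL = ½ × 525.4444 × 47.29 = $12424.13 thousand.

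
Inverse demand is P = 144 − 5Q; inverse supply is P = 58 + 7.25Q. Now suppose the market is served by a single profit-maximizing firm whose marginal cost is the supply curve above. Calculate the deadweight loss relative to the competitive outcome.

Competitive equilibrium: 144 − 5Q = 58 + 7.25Q → Q* = 7.0204, P* = 108.898.
Marginal revenue: MR = 144 − 10Q. Set MR = MC: 144 − 10Q = 58 + 7.25Q → Q_m = 4.9855.
Price P_m = 144 − 5·4.9855 = 119.0725; MC(Q_m) = 58 + 7.25·4.9855 = 94.1449.
Competitive Q* = 7.0204, so ΔQ = 2.0349; wedge = 119.0725 − 94.1449 = 24.9276.
The triangle = ½ × 2.0349 × 24.9276 = 25.36.

25.36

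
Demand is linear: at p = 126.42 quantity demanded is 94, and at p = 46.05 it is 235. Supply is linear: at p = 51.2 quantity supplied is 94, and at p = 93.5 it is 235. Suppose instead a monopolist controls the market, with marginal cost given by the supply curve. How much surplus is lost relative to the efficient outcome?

2219.60

Demand slope = (46.05 − 126.42)/(235 − 94) = −0.57, so p = 180 − 0.57q.
Supply slope = (93.5 − 51.2)/(235 − 94) = 0.3, so p = 23 + 0.3q.
Competitive equilibrium: 180 − 0.57q = 23 + 0.3q → q* = 180.4598, p* = 77.1379.
Marginal revenue: MR = 180 − 1.14q. Set MR = MC: 180 − 1.14q = 23 + 0.3q → q_m = 109.0278.
Price p_m = 180 − 0.57·109.0278 = 117.8542; MC(q_m) = 23 + 0.3·109.0278 = 55.7083.
Competitive q* = 180.4598, so Δq = 71.432; wedge = 117.8542 − 55.7083 = 62.1459.
DWL = ½ × 71.432 × 62.1459 = 2219.60.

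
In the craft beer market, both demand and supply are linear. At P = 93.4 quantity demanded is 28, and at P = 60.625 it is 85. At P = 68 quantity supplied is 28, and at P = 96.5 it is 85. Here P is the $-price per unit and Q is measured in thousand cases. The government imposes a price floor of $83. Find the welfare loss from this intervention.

Demand slope = (60.625 − 93.4)/(85 − 28) = −0.575, so P = 109.5 − 0.575Q.
Supply slope = (96.5 − 68)/(85 − 28) = 0.5, so P = 54 + 0.5Q.
Competitive equilibrium: 109.5 − 0.575Q = 54 + 0.5Q → Q* = 51.6279, P* = 79.814.
At the floor P = 83, quantity demanded = (109.5 − 83)/0.575 = 46.087.
Sellers' marginal cost at Q' = 46.087: 54 + 0.5·46.087 = 77.0435.
ΔQ = 51.6279 − 46.087 = 5.5409; wedge = 83 − 77.0435 = 5.9565.
DWL = ½ × 5.5409 × 5.9565 = $16.50 thousand.

$16.50 thousand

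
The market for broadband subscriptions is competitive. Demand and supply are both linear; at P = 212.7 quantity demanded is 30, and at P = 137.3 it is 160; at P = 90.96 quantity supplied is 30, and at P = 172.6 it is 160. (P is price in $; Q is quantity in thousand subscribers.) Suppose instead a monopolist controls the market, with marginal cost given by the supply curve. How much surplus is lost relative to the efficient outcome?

Demand slope = (137.3 − 212.7)/(160 − 30) = −0.58, so P = 230.1 − 0.58Q.
Supply slope = (172.6 − 90.96)/(160 − 30) = 0.628, so P = 72.12 + 0.628Q.
Competitive equilibrium: 230.1 − 0.58Q = 72.12 + 0.628Q → Q* = 130.7781, P* = 154.2487.
Marginal revenue: MR = 230.1 − 1.16Q. Set MR = MC: 230.1 − 1.16Q = 72.12 + 0.628Q → Q_m = 88.3557.
Price P_m = 230.1 − 0.58·88.3557 = 178.8537; MC(Q_m) = 72.12 + 0.628·88.3557 = 127.6074.
Competitive Q* = 130.7781, so ΔQ = 42.4224; wedge = 178.8537 − 127.6074 = 51.2463.
Deadweight loss = ½ × 42.4224 × 51.2463 = $1087 thousand.

$1087 thousand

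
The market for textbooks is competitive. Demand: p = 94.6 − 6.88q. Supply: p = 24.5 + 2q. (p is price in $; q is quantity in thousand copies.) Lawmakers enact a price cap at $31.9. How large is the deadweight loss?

Competitive equilibrium: 94.6 − 6.88q = 24.5 + 2q → q* = 7.8941, p* = 40.2883.
At the ceiling p = 31.9, quantity supplied = (31.9 − 24.5)/2 = 3.7.
Willingness to pay at q' = 3.7: 94.6 − 6.88·3.7 = 69.144.
Δq = 7.8941 − 3.7 = 4.1941; wedge = 69.144 − 31.9 = 37.244.
DWL = ½ × 4.1941 × 37.244 = $78.10 thousand.

$78.10 thousand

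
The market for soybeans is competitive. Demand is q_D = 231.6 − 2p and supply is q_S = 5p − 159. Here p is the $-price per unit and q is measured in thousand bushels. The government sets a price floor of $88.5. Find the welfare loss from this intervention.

In inverse form: demand p = 115.8 − 0.5q, supply p = 31.8 + 0.2q.
Competitive equilibrium: 115.8 − 0.5q = 31.8 + 0.2q → q* = 120, p* = 55.8.
At the floor p = 88.5, quantity demanded = (115.8 − 88.5)/0.5 = 54.6.
Sellers' marginal cost at q' = 54.6: 31.8 + 0.2·54.6 = 42.72.
Δq = 120 − 54.6 = 65.4; wedge = 88.5 − 42.72 = 45.78.
Welfare loss = ½ × 65.4 × 45.78 = $1497.006 thousand.

$1497.006 thousand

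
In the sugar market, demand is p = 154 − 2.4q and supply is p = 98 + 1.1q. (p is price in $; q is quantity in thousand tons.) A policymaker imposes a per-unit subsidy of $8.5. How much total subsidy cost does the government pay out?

Competitive equilibrium: 154 − 2.4q = 98 + 1.1q → q* = 16, p* = 115.6.
The subsidy lowers effective supply by 8.5: p = 89.5 + 1.1q.
New quantity: 154 − 2.4q = 89.5 + 1.1q → q' = 18.4286.
Total subsidy cost = 8.5 × 18.4286 = $156.64 thousand.

$156.64 thousand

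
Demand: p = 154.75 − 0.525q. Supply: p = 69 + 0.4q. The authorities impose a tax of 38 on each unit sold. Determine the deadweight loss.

780.54

Competitive equilibrium: 154.75 − 0.525q = 69 + 0.4q → q* = 92.7027, p* = 106.0811.
With the tax, the buyer price exceeds the seller price by 38: (154.75 − 0.525q) − (69 + 0.4q) = 38 → q' = 51.6216.
Δq = 92.7027 − 51.6216 = 41.0811; the wedge equals the tax, 38.
DWL = ½ × 41.0811 × 38 = 780.54.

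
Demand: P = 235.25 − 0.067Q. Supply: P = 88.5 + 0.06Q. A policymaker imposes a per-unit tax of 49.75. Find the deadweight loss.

9744.34

Competitive equilibrium: 235.25 − 0.067Q = 88.5 + 0.06Q → Q* = 1155.5118, P* = 157.8307.
With the tax, the buyer price exceeds the seller price by 49.75: (235.25 − 0.067Q) − (88.5 + 0.06Q) = 49.75 → Q' = 763.7795.
ΔQ = 1155.5118 − 763.7795 = 391.7323; the wedge equals the tax, 49.75.
Welfare loss = ½ × 391.7323 × 49.75 = 9744.34.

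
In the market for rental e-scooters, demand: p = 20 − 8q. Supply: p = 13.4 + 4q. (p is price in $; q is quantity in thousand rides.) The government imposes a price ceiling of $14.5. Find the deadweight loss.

$0.45 thousand

Competitive equilibrium: 20 − 8q = 13.4 + 4q → q* = 0.55, p* = 15.6.
At the ceiling p = 14.5, quantity supplied = (14.5 − 13.4)/4 = 0.275.
Willingness to pay at q' = 0.275: 20 − 8·0.275 = 17.8.
Δq = 0.55 − 0.275 = 0.275; wedge = 17.8 − 14.5 = 3.3.
The triangle = ½ × 0.275 × 3.3 = $0.45 thousand.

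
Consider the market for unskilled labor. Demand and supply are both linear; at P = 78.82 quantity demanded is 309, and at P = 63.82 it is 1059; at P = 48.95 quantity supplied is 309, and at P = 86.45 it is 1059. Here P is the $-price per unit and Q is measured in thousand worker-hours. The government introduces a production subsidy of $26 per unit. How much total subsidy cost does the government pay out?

$28785.71 thousand

Demand slope = (63.82 − 78.82)/(1059 − 309) = −0.02, so P = 85 − 0.02Q.
Supply slope = (86.45 − 48.95)/(1059 − 309) = 0.05, so P = 33.5 + 0.05Q.
Competitive equilibrium: 85 − 0.02Q = 33.5 + 0.05Q → Q* = 735.71429, P* = 70.28571.
The subsidy lowers effective supply by 26: P = 7.5 + 0.05Q.
New quantity: 85 − 0.02Q = 7.5 + 0.05Q → Q' = 1107.14286.
Total subsidy cost = 26 × 1107.14286 = $28785.71 thousand.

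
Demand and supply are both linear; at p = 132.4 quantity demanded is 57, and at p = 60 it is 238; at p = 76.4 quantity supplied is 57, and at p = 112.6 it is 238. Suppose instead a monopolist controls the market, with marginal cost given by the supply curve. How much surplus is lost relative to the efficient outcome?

1084.81

Demand slope = (60 − 132.4)/(238 − 57) = −0.4, so p = 155.2 − 0.4q.
Supply slope = (112.6 − 76.4)/(238 − 57) = 0.2, so p = 65 + 0.2q.
Competitive equilibrium: 155.2 − 0.4q = 65 + 0.2q → q* = 150.33333, p* = 95.06667.
Marginal revenue: MR = 155.2 − 0.8q. Set MR = MC: 155.2 − 0.8q = 65 + 0.2q → q_m = 90.2.
Price p_m = 155.2 − 0.4·90.2 = 119.12; MC(q_m) = 65 + 0.2·90.2 = 83.04.
Competitive q* = 150.33333, so Δq = 60.13333; wedge = 119.12 − 83.04 = 36.08.
Deadweight loss = ½ × 60.13333 × 36.08 = 1084.81.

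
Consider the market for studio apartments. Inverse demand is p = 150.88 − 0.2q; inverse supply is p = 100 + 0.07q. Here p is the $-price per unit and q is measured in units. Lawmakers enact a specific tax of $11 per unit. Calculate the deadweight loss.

Competitive equilibrium: 150.88 − 0.2q = 100 + 0.07q → q* = 188.4444, p* = 113.1911.
With the tax, the buyer price exceeds the seller price by 11: (150.88 − 0.2q) − (100 + 0.07q) = 11 → q' = 147.7037.
Δq = 188.4444 − 147.7037 = 40.7407; the wedge equals the tax, 11.
The triangle = ½ × 40.7407 × 11 = $224.07.

$224.07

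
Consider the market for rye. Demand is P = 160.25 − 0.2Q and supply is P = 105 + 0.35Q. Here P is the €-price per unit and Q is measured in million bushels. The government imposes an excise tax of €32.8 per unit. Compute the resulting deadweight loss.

€978.04 million

Competitive equilibrium: 160.25 − 0.2Q = 105 + 0.35Q → Q* = 100.4545, P* = 140.1591.
With the tax, the buyer price exceeds the seller price by 32.8: (160.25 − 0.2Q) − (105 + 0.35Q) = 32.8 → Q' = 40.8182.
ΔQ = 100.4545 − 40.8182 = 59.6363; the wedge equals the tax, 32.8.
DWL = ½ × 59.6363 × 32.8 = €978.04 million.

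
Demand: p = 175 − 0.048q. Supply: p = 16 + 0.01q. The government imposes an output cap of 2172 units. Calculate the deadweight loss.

Competitive equilibrium: 175 − 0.048q = 16 + 0.01q → q* = 2741.3793, p* = 43.4138.
At q = 2172: demand price = 175 − 0.048·2172 = 70.744; supply price = 16 + 0.01·2172 = 37.72.
Δq = 2741.3793 − 2172 = 569.3793; wedge = 70.744 − 37.72 = 33.024.
DWL = ½ × 569.3793 × 33.024 = 9401.59.

9401.59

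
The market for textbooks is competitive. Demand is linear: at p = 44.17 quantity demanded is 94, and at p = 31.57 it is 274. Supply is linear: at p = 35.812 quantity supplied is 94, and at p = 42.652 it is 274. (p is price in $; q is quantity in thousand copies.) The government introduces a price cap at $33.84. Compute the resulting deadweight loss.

$902.57 thousand

Demand slope = (31.57 − 44.17)/(274 − 94) = −0.07, so p = 50.75 − 0.07q.
Supply slope = (42.652 − 35.812)/(274 − 94) = 0.038, so p = 32.24 + 0.038q.
Competitive equilibrium: 50.75 − 0.07q = 32.24 + 0.038q → q* = 171.3889, p* = 38.7528.
At the ceiling p = 33.84, quantity supplied = (33.84 − 32.24)/0.038 = 42.1053.
Willingness to pay at q' = 42.1053: 50.75 − 0.07·42.1053 = 47.8026.
Δq = 171.3889 − 42.1053 = 129.2836; wedge = 47.8026 − 33.84 = 13.9626.
Welfare loss = ½ × 129.2836 × 13.9626 = $902.57 thousand.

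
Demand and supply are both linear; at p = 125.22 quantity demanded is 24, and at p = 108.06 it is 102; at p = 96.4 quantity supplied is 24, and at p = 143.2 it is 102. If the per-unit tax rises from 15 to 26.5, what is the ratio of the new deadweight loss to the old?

Demand slope = (108.06 − 125.22)/(102 − 24) = −0.22, so p = 130.5 − 0.22q.
Supply slope = (143.2 − 96.4)/(102 − 24) = 0.6, so p = 82 + 0.6q.
Competitive equilibrium: 130.5 − 0.22q = 82 + 0.6q → q* = 59.1463, p* = 117.4878.
For a per-unit tax t: Δq = t/0.82, so DWL = ½·t·(t/0.82) = t²/1.64.
At t = 15: DWL = 137.195. At t = 26.5: DWL = 428.201.
Ratio = (26.5/15)² = 3.121.

3.121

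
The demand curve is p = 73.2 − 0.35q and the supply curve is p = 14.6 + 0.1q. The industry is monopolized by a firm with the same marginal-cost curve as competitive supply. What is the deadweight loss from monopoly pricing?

730.31

Competitive equilibrium: 73.2 − 0.35q = 14.6 + 0.1q → q* = 130.2222, p* = 27.6222.
Marginal revenue: MR = 73.2 − 0.7q. Set MR = MC: 73.2 − 0.7q = 14.6 + 0.1q → q_m = 73.25.
Price p_m = 73.2 − 0.35·73.25 = 47.5625; MC(q_m) = 14.6 + 0.1·73.25 = 21.925.
Competitive q* = 130.2222, so Δq = 56.9722; wedge = 47.5625 − 21.925 = 25.6375.
Deadweight loss = ½ × 56.9722 × 25.6375 = 730.31.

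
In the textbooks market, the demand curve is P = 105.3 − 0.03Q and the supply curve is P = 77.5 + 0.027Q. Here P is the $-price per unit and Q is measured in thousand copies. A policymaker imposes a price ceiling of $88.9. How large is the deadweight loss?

$122.26 thousand

Competitive equilibrium: 105.3 − 0.03Q = 77.5 + 0.027Q → Q* = 487.7193, P* = 90.6684.
At the ceiling P = 88.9, quantity supplied = (88.9 − 77.5)/0.027 = 422.2222.
Willingness to pay at Q' = 422.2222: 105.3 − 0.03·422.2222 = 92.6333.
ΔQ = 487.7193 − 422.2222 = 65.4971; wedge = 92.6333 − 88.9 = 3.7333.
DWL = ½ × 65.4971 × 3.7333 = $122.26 thousand.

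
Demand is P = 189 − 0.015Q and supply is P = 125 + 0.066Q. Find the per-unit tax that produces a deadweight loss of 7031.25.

Competitive equilibrium: 189 − 0.015Q = 125 + 0.066Q → Q* = 790.1235, P* = 177.1481.
A tax t gives ΔQ = t/0.081 and wedge t, so DWL = t²/0.162.
t²/0.162 = 7031.25 → t² = 1139.0625 → t = 33.75.

33.75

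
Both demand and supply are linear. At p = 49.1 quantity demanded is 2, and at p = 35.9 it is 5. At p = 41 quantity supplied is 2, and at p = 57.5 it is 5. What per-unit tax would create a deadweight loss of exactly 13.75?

16.5

Demand slope = (35.9 − 49.1)/(5 − 2) = −4.4, so p = 57.9 − 4.4q.
Supply slope = (57.5 − 41)/(5 − 2) = 5.5, so p = 30 + 5.5q.
Competitive equilibrium: 57.9 − 4.4q = 30 + 5.5q → q* = 2.8182, p* = 45.5.
A tax t gives Δq = t/9.9 and wedge t, so DWL = t²/19.8.
t²/19.8 = 13.75 → t² = 272.25 → t = 16.5.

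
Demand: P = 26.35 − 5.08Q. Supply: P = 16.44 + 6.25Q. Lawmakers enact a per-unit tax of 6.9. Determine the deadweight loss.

Competitive equilibrium: 26.35 − 5.08Q = 16.44 + 6.25Q → Q* = 0.8747, P* = 21.9067.
With the tax, the buyer price exceeds the seller price by 6.9: (26.35 − 5.08Q) − (16.44 + 6.25Q) = 6.9 → Q' = 0.2657.
ΔQ = 0.8747 − 0.2657 = 0.609; the wedge equals the tax, 6.9.
Deadweight loss = ½ × 0.609 × 6.9 = 2.10.

2.10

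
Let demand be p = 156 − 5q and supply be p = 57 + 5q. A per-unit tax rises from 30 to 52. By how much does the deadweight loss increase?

90.20

Competitive equilibrium: 156 − 5q = 57 + 5q → q* = 9.9, p* = 106.5.
For a per-unit tax t: Δq = t/10, so DWL = ½·t·(t/10) = t²/20.
At t = 30: DWL = 45. At t = 52: DWL = 135.2.
Increase = 135.2 − 45 = 90.20.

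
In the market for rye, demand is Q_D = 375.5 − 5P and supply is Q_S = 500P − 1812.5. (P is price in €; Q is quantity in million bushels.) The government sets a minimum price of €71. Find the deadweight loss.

In inverse form: demand P = 75.1 − 0.2Q, supply P = 3.625 + 0.002Q.
Competitive equilibrium: 75.1 − 0.2Q = 3.625 + 0.002Q → Q* = 353.8366, P* = 4.3327.
At the floor P = 71, quantity demanded = (75.1 − 71)/0.2 = 20.5.
Sellers' marginal cost at Q' = 20.5: 3.625 + 0.002·20.5 = 3.666.
ΔQ = 353.8366 − 20.5 = 333.3366; wedge = 71 − 3.666 = 67.334.
The triangle = ½ × 333.3366 × 67.334 = €11222.44 million.

€11222.44 million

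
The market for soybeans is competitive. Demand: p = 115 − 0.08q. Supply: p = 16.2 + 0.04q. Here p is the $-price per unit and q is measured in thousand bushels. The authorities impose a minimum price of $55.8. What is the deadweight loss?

Competitive equilibrium: 115 − 0.08q = 16.2 + 0.04q → q* = 823.3333, p* = 49.1333.
At the floor p = 55.8, quantity demanded = (115 − 55.8)/0.08 = 740.
Sellers' marginal cost at q' = 740: 16.2 + 0.04·740 = 45.8.
Δq = 823.3333 − 740 = 83.3333; wedge = 55.8 − 45.8 = 10.
Welfare loss = ½ × 83.3333 × 10 = $416.67 thousand.

$416.67 thousand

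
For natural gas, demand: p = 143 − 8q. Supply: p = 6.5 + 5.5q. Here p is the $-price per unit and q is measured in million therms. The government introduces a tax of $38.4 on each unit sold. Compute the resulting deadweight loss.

Competitive equilibrium: 143 − 8q = 6.5 + 5.5q → q* = 10.1111, p* = 62.1111.
With the tax, the buyer price exceeds the seller price by 38.4: (143 − 8q) − (6.5 + 5.5q) = 38.4 → q' = 7.2667.
Δq = 10.1111 − 7.2667 = 2.8444; the wedge equals the tax, 38.4.
Welfare loss = ½ × 2.8444 × 38.4 = $54.61 million.

$54.61 million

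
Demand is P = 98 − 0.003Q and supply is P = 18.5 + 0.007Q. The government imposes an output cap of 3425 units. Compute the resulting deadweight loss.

Competitive equilibrium: 98 − 0.003Q = 18.5 + 0.007Q → Q* = 7950, P* = 74.15.
At Q = 3425: demand price = 98 − 0.003·3425 = 87.725; supply price = 18.5 + 0.007·3425 = 42.475.
ΔQ = 7950 − 3425 = 4525; wedge = 87.725 − 42.475 = 45.25.
The triangle = ½ × 4525 × 45.25 = 102378.125.

102378.125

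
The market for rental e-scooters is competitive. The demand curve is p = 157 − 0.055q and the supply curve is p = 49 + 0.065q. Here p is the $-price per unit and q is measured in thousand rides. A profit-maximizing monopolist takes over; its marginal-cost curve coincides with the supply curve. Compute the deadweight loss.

Competitive equilibrium: 157 − 0.055q = 49 + 0.065q → q* = 900, p* = 107.5.
Marginal revenue: MR = 157 − 0.11q. Set MR = MC: 157 − 0.11q = 49 + 0.065q → q_m = 617.14286.
Price p_m = 157 − 0.055·617.14286 = 123.05714; MC(q_m) = 49 + 0.065·617.14286 = 89.11429.
Competitive q* = 900, so Δq = 282.85714; wedge = 123.05714 − 89.11429 = 33.94285.
Welfare loss = ½ × 282.85714 × 33.94285 = $4800.49 thousand.

$4800.49 thousand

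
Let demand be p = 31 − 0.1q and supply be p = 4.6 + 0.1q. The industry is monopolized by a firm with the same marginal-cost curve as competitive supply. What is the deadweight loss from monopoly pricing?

193.60

Competitive equilibrium: 31 − 0.1q = 4.6 + 0.1q → q* = 132, p* = 17.8.
Marginal revenue: MR = 31 − 0.2q. Set MR = MC: 31 − 0.2q = 4.6 + 0.1q → q_m = 88.
Price p_m = 31 − 0.1·88 = 22.2; MC(q_m) = 4.6 + 0.1·88 = 13.4.
Competitive q* = 132, so Δq = 44; wedge = 22.2 − 13.4 = 8.8.
DWL = ½ × 44 × 8.8 = 193.60.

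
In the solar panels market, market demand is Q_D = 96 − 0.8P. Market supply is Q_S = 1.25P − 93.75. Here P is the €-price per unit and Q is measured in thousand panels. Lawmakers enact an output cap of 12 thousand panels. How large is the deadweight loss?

In inverse form: demand P = 120 − 1.25Q, supply P = 75 + 0.8Q.
Competitive equilibrium: 120 − 1.25Q = 75 + 0.8Q → Q* = 21.9512, P* = 92.561.
At Q = 12: demand price = 120 − 1.25·12 = 105; supply price = 75 + 0.8·12 = 84.6.
ΔQ = 21.9512 − 12 = 9.9512; wedge = 105 − 84.6 = 20.4.
Deadweight loss = ½ × 9.9512 × 20.4 = €101.50 thousand.

€101.50 thousand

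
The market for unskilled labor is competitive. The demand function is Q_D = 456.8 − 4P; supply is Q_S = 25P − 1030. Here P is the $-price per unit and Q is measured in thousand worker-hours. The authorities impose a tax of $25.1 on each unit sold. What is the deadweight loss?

In inverse form: demand P = 114.2 − 0.25Q, supply P = 41.2 + 0.04Q.
Competitive equilibrium: 114.2 − 0.25Q = 41.2 + 0.04Q → Q* = 251.7241, P* = 51.269.
With the tax, the buyer price exceeds the seller price by 25.1: (114.2 − 0.25Q) − (41.2 + 0.04Q) = 25.1 → Q' = 165.1724.
ΔQ = 251.7241 − 165.1724 = 86.5517; the wedge equals the tax, 25.1.
The triangle = ½ × 86.5517 × 25.1 = $1086.22 thousand.

$1086.22 thousand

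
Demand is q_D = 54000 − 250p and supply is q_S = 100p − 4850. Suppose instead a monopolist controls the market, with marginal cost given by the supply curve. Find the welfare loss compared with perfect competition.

In inverse form: demand p = 216 − 0.004q, supply p = 48.5 + 0.01q.
Competitive equilibrium: 216 − 0.004q = 48.5 + 0.01q → q* = 11964.28571, p* = 168.14286.
Marginal revenue: MR = 216 − 0.008q. Set MR = MC: 216 − 0.008q = 48.5 + 0.01q → q_m = 9305.55556.
Price p_m = 216 − 0.004·9305.55556 = 178.77778; MC(q_m) = 48.5 + 0.01·9305.55556 = 141.55556.
Competitive q* = 11964.28571, so Δq = 2658.73015; wedge = 178.77778 − 141.55556 = 37.22222.
Welfare loss = ½ × 2658.73015 × 37.22222 = 49481.92.

49481.92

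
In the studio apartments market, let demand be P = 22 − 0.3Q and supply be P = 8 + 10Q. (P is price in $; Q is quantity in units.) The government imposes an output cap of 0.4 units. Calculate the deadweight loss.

Competitive equilibrium: 22 − 0.3Q = 8 + 10Q → Q* = 1.3592, P* = 21.5922.
At Q = 0.4: demand price = 22 − 0.3·0.4 = 21.88; supply price = 8 + 10·0.4 = 12.
ΔQ = 1.3592 − 0.4 = 0.9592; wedge = 21.88 − 12 = 9.88.
Deadweight loss = ½ × 0.9592 × 9.88 = $4.74.

$4.74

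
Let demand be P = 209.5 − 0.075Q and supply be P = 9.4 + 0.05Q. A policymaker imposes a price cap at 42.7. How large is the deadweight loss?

Competitive equilibrium: 209.5 − 0.075Q = 9.4 + 0.05Q → Q* = 1600.8, P* = 89.44.
At the ceiling P = 42.7, quantity supplied = (42.7 − 9.4)/0.05 = 666.
Willingness to pay at Q' = 666: 209.5 − 0.075·666 = 159.55.
ΔQ = 1600.8 − 666 = 934.8; wedge = 159.55 − 42.7 = 116.85.
Deadweight loss = ½ × 934.8 × 116.85 = 54615.69.

54615.69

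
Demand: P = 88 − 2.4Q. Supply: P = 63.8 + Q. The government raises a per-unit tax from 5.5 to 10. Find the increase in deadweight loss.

10.26

Competitive equilibrium: 88 − 2.4Q = 63.8 + Q → Q* = 7.1176, P* = 70.9176.
For a per-unit tax t: ΔQ = t/3.4, so DWL = ½·t·(t/3.4) = t²/6.8.
At t = 5.5: DWL = 4.449. At t = 10: DWL = 14.706.
Increase = 14.706 − 4.449 = 10.26.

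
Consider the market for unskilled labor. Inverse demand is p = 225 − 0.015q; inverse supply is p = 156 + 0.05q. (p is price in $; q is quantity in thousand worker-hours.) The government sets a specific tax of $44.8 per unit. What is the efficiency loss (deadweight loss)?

$15438.77 thousand

Competitive equilibrium: 225 − 0.015q = 156 + 0.05q → q* = 1061.5385, p* = 209.0769.
With the tax, the buyer price exceeds the seller price by 44.8: (225 − 0.015q) − (156 + 0.05q) = 44.8 → q' = 372.3077.
Δq = 1061.5385 − 372.3077 = 689.2308; the wedge equals the tax, 44.8.
DWL = ½ × 689.2308 × 44.8 = $15438.77 thousand.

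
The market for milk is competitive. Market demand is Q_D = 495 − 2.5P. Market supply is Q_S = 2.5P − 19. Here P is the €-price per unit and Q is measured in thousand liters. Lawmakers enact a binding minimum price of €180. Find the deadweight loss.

€14899.60 thousand

In inverse form: demand P = 198 − 0.4Q, supply P = 7.6 + 0.4Q.
Competitive equilibrium: 198 − 0.4Q = 7.6 + 0.4Q → Q* = 238, P* = 102.8.
At the floor P = 180, quantity demanded = (198 − 180)/0.4 = 45.
Sellers' marginal cost at Q' = 45: 7.6 + 0.4·45 = 25.6.
ΔQ = 238 − 45 = 193; wedge = 180 − 25.6 = 154.4.
DWL = ½ × 193 × 154.4 = €14899.60 thousand.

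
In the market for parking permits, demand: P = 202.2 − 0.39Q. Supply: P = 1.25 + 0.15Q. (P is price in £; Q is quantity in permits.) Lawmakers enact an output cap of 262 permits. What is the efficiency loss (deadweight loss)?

Competitive equilibrium: 202.2 − 0.39Q = 1.25 + 0.15Q → Q* = 372.1296, P* = 57.0694.
At Q = 262: demand price = 202.2 − 0.39·262 = 100.02; supply price = 1.25 + 0.15·262 = 40.55.
ΔQ = 372.1296 − 262 = 110.1296; wedge = 100.02 − 40.55 = 59.47.
Deadweight loss = ½ × 110.1296 × 59.47 = £3274.70.

£3274.70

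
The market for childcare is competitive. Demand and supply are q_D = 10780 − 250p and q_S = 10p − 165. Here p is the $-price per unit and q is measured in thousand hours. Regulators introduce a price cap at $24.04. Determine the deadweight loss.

In inverse form: demand p = 43.12 − 0.004q, supply p = 16.5 + 0.1q.
Competitive equilibrium: 43.12 − 0.004q = 16.5 + 0.1q → q* = 255.9615, p* = 42.0962.
At the ceiling p = 24.04, quantity supplied = (24.04 − 16.5)/0.1 = 75.4.
Willingness to pay at q' = 75.4: 43.12 − 0.004·75.4 = 42.8184.
Δq = 255.9615 − 75.4 = 180.5615; wedge = 42.8184 − 24.04 = 18.7784.
The triangle = ½ × 180.5615 × 18.7784 = $1695.33 thousand.

$1695.33 thousand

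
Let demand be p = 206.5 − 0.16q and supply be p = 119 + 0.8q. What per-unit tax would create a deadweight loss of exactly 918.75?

Competitive equilibrium: 206.5 − 0.16q = 119 + 0.8q → q* = 91.1458, p* = 191.9167.
A tax t gives Δq = t/0.96 and wedge t, so DWL = t²/1.92.
t²/1.92 = 918.75 → t² = 1764 → t = 42.

42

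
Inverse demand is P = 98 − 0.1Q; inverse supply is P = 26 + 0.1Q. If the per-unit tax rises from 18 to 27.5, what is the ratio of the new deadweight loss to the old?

2.334

Competitive equilibrium: 98 − 0.1Q = 26 + 0.1Q → Q* = 360, P* = 62.
For a per-unit tax t: ΔQ = t/0.2, so DWL = ½·t·(t/0.2) = t²/0.4.
At t = 18: DWL = 810. At t = 27.5: DWL = 1890.625.
Ratio = (27.5/18)² = 2.334.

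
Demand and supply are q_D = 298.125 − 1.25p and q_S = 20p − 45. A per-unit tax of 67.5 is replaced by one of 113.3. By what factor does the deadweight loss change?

In inverse form: demand p = 238.5 − 0.8q, supply p = 2.25 + 0.05q.
Competitive equilibrium: 238.5 − 0.8q = 2.25 + 0.05q → q* = 277.9412, p* = 16.1471.
For a per-unit tax t: Δq = t/0.85, so DWL = ½·t·(t/0.85) = t²/1.7.
At t = 67.5: DWL = 2680.147. At t = 113.3: DWL = 7551.112.
Ratio = (113.3/67.5)² = 2.817.

2.817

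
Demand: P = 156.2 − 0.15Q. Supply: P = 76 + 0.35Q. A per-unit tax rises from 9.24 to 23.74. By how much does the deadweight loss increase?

Competitive equilibrium: 156.2 − 0.15Q = 76 + 0.35Q → Q* = 160.4, P* = 132.14.
For a per-unit tax t: ΔQ = t/0.5, so DWL = ½·t·(t/0.5) = t²/1.
At t = 9.24: DWL = 85.378. At t = 23.74: DWL = 563.588.
Increase = 563.588 − 85.378 = 478.21.

478.21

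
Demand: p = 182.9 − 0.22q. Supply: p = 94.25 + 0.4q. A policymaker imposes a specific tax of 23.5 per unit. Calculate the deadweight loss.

445.36

Competitive equilibrium: 182.9 − 0.22q = 94.25 + 0.4q → q* = 142.9839, p* = 151.4435.
With the tax, the buyer price exceeds the seller price by 23.5: (182.9 − 0.22q) − (94.25 + 0.4q) = 23.5 → q' = 105.0806.
Δq = 142.9839 − 105.0806 = 37.9033; the wedge equals the tax, 23.5.
DWL = ½ × 37.9033 × 23.5 = 445.36.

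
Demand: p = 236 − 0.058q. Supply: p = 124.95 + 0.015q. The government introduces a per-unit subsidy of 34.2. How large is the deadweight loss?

Competitive equilibrium: 236 − 0.058q = 124.95 + 0.015q → q* = 1521.2329, p* = 147.7685.
The subsidy lowers effective supply by 34.2: p = 90.75 + 0.015q.
New quantity: 236 − 0.058q = 90.75 + 0.015q → q' = 1989.726.
Overproduction Δq = 1989.726 − 1521.2329 = 468.4931; wedge = subsidy = 34.2.
DWL = ½ × 468.4931 × 34.2 = 8011.23.

8011.23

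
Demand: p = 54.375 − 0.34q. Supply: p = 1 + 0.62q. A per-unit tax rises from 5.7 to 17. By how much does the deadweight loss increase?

Competitive equilibrium: 54.375 − 0.34q = 1 + 0.62q → q* = 55.599, p* = 35.4714.
For a per-unit tax t: Δq = t/0.96, so DWL = ½·t·(t/0.96) = t²/1.92.
At t = 5.7: DWL = 16.922. At t = 17: DWL = 150.521.
Increase = 150.521 − 16.922 = 133.60.

133.60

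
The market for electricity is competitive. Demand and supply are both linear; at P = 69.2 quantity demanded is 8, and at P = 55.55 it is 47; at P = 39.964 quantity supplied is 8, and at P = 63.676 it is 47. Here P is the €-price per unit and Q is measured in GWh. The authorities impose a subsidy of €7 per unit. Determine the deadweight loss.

Demand slope = (55.55 − 69.2)/(47 − 8) = −0.35, so P = 72 − 0.35Q.
Supply slope = (63.676 − 39.964)/(47 − 8) = 0.608, so P = 35.1 + 0.608Q.
Competitive equilibrium: 72 − 0.35Q = 35.1 + 0.608Q → Q* = 38.5177, P* = 58.5188.
The subsidy lowers effective supply by 7: P = 28.1 + 0.608Q.
New quantity: 72 − 0.35Q = 28.1 + 0.608Q → Q' = 45.8246.
Overproduction ΔQ = 45.8246 − 38.5177 = 7.3069; wedge = subsidy = 7.
Deadweight loss = ½ × 7.3069 × 7 = €25.57.

€25.57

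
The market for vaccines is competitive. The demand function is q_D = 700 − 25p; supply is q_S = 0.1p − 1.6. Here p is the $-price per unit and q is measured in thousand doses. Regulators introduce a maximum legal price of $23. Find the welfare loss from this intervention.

In inverse form: demand p = 28 − 0.04q, supply p = 16 + 10q.
Competitive equilibrium: 28 − 0.04q = 16 + 10q → q* = 1.1952, p* = 27.9522.
At the ceiling p = 23, quantity supplied = (23 − 16)/10 = 0.7.
Willingness to pay at q' = 0.7: 28 − 0.04·0.7 = 27.972.
Δq = 1.1952 − 0.7 = 0.4952; wedge = 27.972 − 23 = 4.972.
Deadweight loss = ½ × 0.4952 × 4.972 = $1.23 thousand.

$1.23 thousand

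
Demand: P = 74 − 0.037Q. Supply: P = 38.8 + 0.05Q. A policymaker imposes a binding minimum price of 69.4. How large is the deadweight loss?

3417.06

Competitive equilibrium: 74 − 0.037Q = 38.8 + 0.05Q → Q* = 404.5977, P* = 59.02989.
At the floor P = 69.4, quantity demanded = (74 − 69.4)/0.037 = 124.32432.
Sellers' marginal cost at Q' = 124.32432: 38.8 + 0.05·124.32432 = 45.01622.
ΔQ = 404.5977 − 124.32432 = 280.27338; wedge = 69.4 − 45.01622 = 24.38378.
DWL = ½ × 280.27338 × 24.38378 = 3417.06.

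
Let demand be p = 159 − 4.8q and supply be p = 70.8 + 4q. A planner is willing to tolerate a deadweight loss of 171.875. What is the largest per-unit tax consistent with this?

Competitive equilibrium: 159 − 4.8q = 70.8 + 4q → q* = 10.0227, p* = 110.8909.
A tax t gives Δq = t/8.8 and wedge t, so DWL = t²/17.6.
t²/17.6 = 171.875 → t² = 3025 → t = 55.

55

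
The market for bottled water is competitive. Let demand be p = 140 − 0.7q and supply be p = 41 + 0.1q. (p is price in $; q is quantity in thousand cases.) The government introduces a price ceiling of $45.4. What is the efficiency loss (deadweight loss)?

$2544.025 thousand

Competitive equilibrium: 140 − 0.7q = 41 + 0.1q → q* = 123.75, p* = 53.375.
At the ceiling p = 45.4, quantity supplied = (45.4 − 41)/0.1 = 44.
Willingness to pay at q' = 44: 140 − 0.7·44 = 109.2.
Δq = 123.75 − 44 = 79.75; wedge = 109.2 − 45.4 = 63.8.
Welfare loss = ½ × 79.75 × 63.8 = $2544.025 thousand.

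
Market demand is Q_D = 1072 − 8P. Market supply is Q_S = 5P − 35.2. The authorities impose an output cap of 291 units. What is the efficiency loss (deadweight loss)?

In inverse form: demand P = 134 − 0.125Q, supply P = 7.04 + 0.2Q.
Competitive equilibrium: 134 − 0.125Q = 7.04 + 0.2Q → Q* = 390.6462, P* = 85.1692.
At Q = 291: demand price = 134 − 0.125·291 = 97.625; supply price = 7.04 + 0.2·291 = 65.24.
ΔQ = 390.6462 − 291 = 99.6462; wedge = 97.625 − 65.24 = 32.385.
Deadweight loss = ½ × 99.6462 × 32.385 = 1613.52.

1613.52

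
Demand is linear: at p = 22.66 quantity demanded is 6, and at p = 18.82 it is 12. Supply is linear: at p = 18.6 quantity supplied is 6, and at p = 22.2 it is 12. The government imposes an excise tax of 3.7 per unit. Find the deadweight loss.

Demand slope = (18.82 − 22.66)/(12 − 6) = −0.64, so p = 26.5 − 0.64q.
Supply slope = (22.2 − 18.6)/(12 − 6) = 0.6, so p = 15 + 0.6q.
Competitive equilibrium: 26.5 − 0.64q = 15 + 0.6q → q* = 9.2742, p* = 20.5645.
With the tax, the buyer price exceeds the seller price by 3.7: (26.5 − 0.64q) − (15 + 0.6q) = 3.7 → q' = 6.2903.
Δq = 9.2742 − 6.2903 = 2.9839; the wedge equals the tax, 3.7.
The triangle = ½ × 2.9839 × 3.7 = 5.52.

5.52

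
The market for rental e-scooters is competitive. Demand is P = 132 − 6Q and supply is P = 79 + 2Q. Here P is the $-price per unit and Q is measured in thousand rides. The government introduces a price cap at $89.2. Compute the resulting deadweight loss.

$9.30 thousand

Competitive equilibrium: 132 − 6Q = 79 + 2Q → Q* = 6.625, P* = 92.25.
At the ceiling P = 89.2, quantity supplied = (89.2 − 79)/2 = 5.1.
Willingness to pay at Q' = 5.1: 132 − 6·5.1 = 101.4.
ΔQ = 6.625 − 5.1 = 1.525; wedge = 101.4 − 89.2 = 12.2.
Welfare loss = ½ × 1.525 × 12.2 = $9.30 thousand.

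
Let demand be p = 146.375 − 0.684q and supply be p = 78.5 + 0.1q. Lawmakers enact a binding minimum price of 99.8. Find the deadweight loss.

133.92

Competitive equilibrium: 146.375 − 0.684q = 78.5 + 0.1q → q* = 86.5753, p* = 87.1575.
At the floor p = 99.8, quantity demanded = (146.375 − 99.8)/0.684 = 68.0921.
Sellers' marginal cost at q' = 68.0921: 78.5 + 0.1·68.0921 = 85.3092.
Δq = 86.5753 − 68.0921 = 18.4832; wedge = 99.8 − 85.3092 = 14.4908.
Welfare loss = ½ × 18.4832 × 14.4908 = 133.92.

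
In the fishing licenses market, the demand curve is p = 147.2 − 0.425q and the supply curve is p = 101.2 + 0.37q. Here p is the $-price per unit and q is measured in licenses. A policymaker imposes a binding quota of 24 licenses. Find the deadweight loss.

$455.78

Competitive equilibrium: 147.2 − 0.425q = 101.2 + 0.37q → q* = 57.8616, p* = 122.6088.
At q = 24: demand price = 147.2 − 0.425·24 = 137; supply price = 101.2 + 0.37·24 = 110.08.
Δq = 57.8616 − 24 = 33.8616; wedge = 137 − 110.08 = 26.92.
Welfare loss = ½ × 33.8616 × 26.92 = $455.78.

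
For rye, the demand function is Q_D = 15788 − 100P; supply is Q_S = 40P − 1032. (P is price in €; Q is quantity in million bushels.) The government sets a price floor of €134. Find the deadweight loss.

€33603.57 million

In inverse form: demand P = 157.88 − 0.01Q, supply P = 25.8 + 0.025Q.
Competitive equilibrium: 157.88 − 0.01Q = 25.8 + 0.025Q → Q* = 3773.7143, P* = 120.1429.
At the floor P = 134, quantity demanded = (157.88 − 134)/0.01 = 2388.
Sellers' marginal cost at Q' = 2388: 25.8 + 0.025·2388 = 85.5.
ΔQ = 3773.7143 − 2388 = 1385.7143; wedge = 134 − 85.5 = 48.5.
The triangle = ½ × 1385.7143 × 48.5 = €33603.57 million.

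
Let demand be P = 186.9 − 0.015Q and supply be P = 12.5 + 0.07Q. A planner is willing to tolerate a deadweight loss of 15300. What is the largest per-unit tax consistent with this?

51

Competitive equilibrium: 186.9 − 0.015Q = 12.5 + 0.07Q → Q* = 2051.7647, P* = 156.1235.
A tax t gives ΔQ = t/0.085 and wedge t, so DWL = t²/0.17.
t²/0.17 = 15300 → t² = 2601 → t = 51.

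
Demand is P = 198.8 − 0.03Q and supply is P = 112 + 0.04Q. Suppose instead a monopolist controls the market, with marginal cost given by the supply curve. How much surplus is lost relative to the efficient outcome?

4843.44

Competitive equilibrium: 198.8 − 0.03Q = 112 + 0.04Q → Q* = 1240, P* = 161.6.
Marginal revenue: MR = 198.8 − 0.06Q. Set MR = MC: 198.8 − 0.06Q = 112 + 0.04Q → Q_m = 868.
Price P_m = 198.8 − 0.03·868 = 172.76; MC(Q_m) = 112 + 0.04·868 = 146.72.
Competitive Q* = 1240, so ΔQ = 372; wedge = 172.76 − 146.72 = 26.04.
The triangle = ½ × 372 × 26.04 = 4843.44.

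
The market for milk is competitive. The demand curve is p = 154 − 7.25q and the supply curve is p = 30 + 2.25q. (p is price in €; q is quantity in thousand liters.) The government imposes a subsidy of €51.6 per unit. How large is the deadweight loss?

€140.13 thousand

Competitive equilibrium: 154 − 7.25q = 30 + 2.25q → q* = 13.05263, p* = 59.36842.
The subsidy lowers effective supply by 51.6: p = 2.25q − 21.6.
New quantity: 154 − 7.25q = 2.25q − 21.6 → q' = 18.48421.
Overproduction Δq = 18.48421 − 13.05263 = 5.43158; wedge = subsidy = 51.6.
The triangle = ½ × 5.43158 × 51.6 = €140.13 thousand.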